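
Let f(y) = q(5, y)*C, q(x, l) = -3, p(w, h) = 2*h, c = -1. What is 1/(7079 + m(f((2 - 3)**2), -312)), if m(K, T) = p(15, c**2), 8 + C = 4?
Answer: 1/7081 ≈ 0.00014122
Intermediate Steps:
C = -4 (C = -8 + 4 = -4)
f(y) = 12 (f(y) = -3*(-4) = 12)
m(K, T) = 2 (m(K, T) = 2*(-1)**2 = 2*1 = 2)
1/(7079 + m(f((2 - 3)**2), -312)) = 1/(7079 + 2) = 1/7081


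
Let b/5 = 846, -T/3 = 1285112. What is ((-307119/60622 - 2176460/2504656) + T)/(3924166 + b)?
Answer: -6652097051024897/6778146241444144 ≈ -0.98140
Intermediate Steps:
T = -3855336 (T = -3*1285112 = -3855336)
b = 4230 (b = 5*846 = 4230)
((-307119/60622 - 2176460/2504656) + T)/(3924166 + b) = ((-307119/60622 - 2176460/2504656) - 3855336)/(3924166 + 4230) = ((-307119*1/60622 - 2176460*1/2504656) - 3855336)/3928396 = ((-307119/60622 - 49465/56924) - 3855336)*(1/3928396) = (-10240554593/1725423364 - 3855336)*(1/3928396) = -6652097051024897/1725423364*1/3928396 = -6652097051024897/6778146241444144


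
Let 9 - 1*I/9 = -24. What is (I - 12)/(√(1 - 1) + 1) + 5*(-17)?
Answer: 200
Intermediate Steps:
I = 297 (I = 81 - 9*(-24) = 81 + 216 = 297)
(I - 12)/(√(1 - 1) + 1) + 5*(-17) = (297 - 12)/(√(1 - 1) + 1) + 5*(-17) = 285/(√0 + 1) - 85 = 285/(0 + 1) - 85 = 285/1 - 85 = 285*1 - 85 = 285 - 85 = 200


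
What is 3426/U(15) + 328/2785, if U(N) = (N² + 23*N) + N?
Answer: 648886/108615 ≈ 5.9742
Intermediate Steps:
U(N) = N² + 24*N
3426/U(15) + 328/2785 = 3426/((15*(24 + 15))) + 328/2785 = 3426/((15*39)) + 328*(1/2785) = 3426/585 + 328/2785 = 3426*(1/585) + 328/2785 = 1142/195 + 328/2785 = 648886/108615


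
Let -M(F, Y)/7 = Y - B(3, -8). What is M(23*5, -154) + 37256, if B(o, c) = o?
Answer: 38355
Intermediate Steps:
M(F, Y) = 21 - 7*Y (M(F, Y) = -7*(Y - 1*3) = -7*(Y - 3) = -7*(-3 + Y) = 21 - 7*Y)
M(23*5, -154) + 37256 = (21 - 7*(-154)) + 37256 = (21 + 1078) + 37256 = 1099 + 37256 = 38355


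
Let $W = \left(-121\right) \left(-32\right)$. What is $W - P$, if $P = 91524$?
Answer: $-87652$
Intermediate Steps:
$W = 3872$
$W - P = 3872 - 91524 = -87652$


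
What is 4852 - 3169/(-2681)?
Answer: 13011381/2681 ≈ 4853.2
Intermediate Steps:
4852 - 3169/(-2681) = 4852 - 3169*(-1)/2681 = 4852 - 1*(-3169/2681) = 4852 + 3169/2681 = 13011381/2681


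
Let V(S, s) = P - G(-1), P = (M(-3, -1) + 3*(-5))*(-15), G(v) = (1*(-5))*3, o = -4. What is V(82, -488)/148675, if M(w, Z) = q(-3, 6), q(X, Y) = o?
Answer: 12/5947 ≈ 0.0020178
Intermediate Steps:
q(X, Y) = -4
M(w, Z) = -4
G(v) = -15 (G(v) = -5*3 = -15)
P = 285 (P = (-4 + 3*(-5))*(-15) = (-4 - 15)*(-15) = -19*(-15) = 285)
V(S, s) = 300 (V(S, s) = 285 - 1*(-15) = 285 + 15 = 300)
V(82, -488)/148675 = 300/148675 = 300*(1/148675) = 12/5947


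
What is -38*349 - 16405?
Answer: -29667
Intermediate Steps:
-38*349 - 16405 = -13262 - 16405 = -29667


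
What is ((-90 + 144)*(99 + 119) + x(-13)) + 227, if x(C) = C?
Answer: 11986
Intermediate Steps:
((-90 + 144)*(99 + 119) + x(-13)) + 227 = ((-90 + 144)*(99 + 119) - 13) + 227 = (54*218 - 13) + 227 = (11772 - 13) + 227 = 11759 + 227 = 11986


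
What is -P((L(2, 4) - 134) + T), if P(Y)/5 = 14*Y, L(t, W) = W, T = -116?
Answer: 17220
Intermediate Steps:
P(Y) = 70*Y (P(Y) = 5*(14*Y) = 70*Y)
-P((L(2, 4) - 134) + T) = -70*((4 - 134) - 116) = -70*(-130 - 116) = -70*(-246) = -1*(-17220) = 17220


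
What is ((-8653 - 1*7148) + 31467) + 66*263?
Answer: 33024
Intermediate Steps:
((-8653 - 1*7148) + 31467) + 66*263 = ((-8653 - 7148) + 31467) + 17358 = (-15801 + 31467) + 17358 = 15666 + 17358 = 33024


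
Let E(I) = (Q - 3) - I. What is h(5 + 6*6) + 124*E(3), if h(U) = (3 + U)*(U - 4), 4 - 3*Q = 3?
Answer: 2776/3 ≈ 925.33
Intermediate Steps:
Q = 1/3 (Q = 4/3 - 1/3*3 = 4/3 - 1 = 1/3 ≈ 0.33333)
h(U) = (-4 + U)*(3 + U) (h(U) = (3 + U)*(-4 + U) = (-4 + U)*(3 + U))
E(I) = -8/3 - I (E(I) = (1/3 - 3) - I = -8/3 - I)
h(5 + 6*6) + 124*E(3) = (-12 + (5 + 6*6)**2 - (5 + 6*6)) + 124*(-8/3 - 1*3) = (-12 + (5 + 36)**2 - (5 + 36)) + 124*(-8/3 - 3) = (-12 + 41**2 - 1*41) + 124*(-17/3) = (-12 + 1681 - 41) - 2108/3 = 1628 - 2108/3 = 2776/3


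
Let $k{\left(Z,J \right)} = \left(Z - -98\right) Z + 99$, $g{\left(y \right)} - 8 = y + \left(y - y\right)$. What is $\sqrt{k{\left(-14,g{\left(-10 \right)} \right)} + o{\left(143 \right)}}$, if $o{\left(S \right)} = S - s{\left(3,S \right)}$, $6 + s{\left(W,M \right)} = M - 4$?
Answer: $i \sqrt{1067} \approx 32.665 i$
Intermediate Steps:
$s{\left(W,M \right)} = -10 + M$ ($s{\left(W,M \right)} = -6 + \left(M - 4\right) = -6 + \left(-4 + M\right) = -10 + M$)
$g{\left(y \right)} = 8 + y$ ($g{\left(y \right)} = 8 + \left(y + \left(y - y\right)\right) = 8 + \left(y + 0\right) = 8 + y$)
$k{\left(Z,J \right)} = 99 + Z \left(98 + Z\right)$ ($k{\left(Z,J \right)} = \left(Z + 98\right) Z + 99 = \left(98 + Z\right) Z + 99 = Z \left(98 + Z\right) + 99 = 99 + Z \left(98 + Z\right)$)
$o{\left(S \right)} = 10$ ($o{\left(S \right)} = S - \left(-10 + S\right) = 10$)
$\sqrt{k{\left(-14,g{\left(-10 \right)} \right)} + o{\left(143 \right)}} = \sqrt{\left(99 + \left(-14\right)^{2} + 98 \left(-14\right)\right) + 10} = \sqrt{\left(99 + 196 - 1372\right) + 10} = \sqrt{-1077 + 10} = \sqrt{-1067} = i \sqrt{1067}$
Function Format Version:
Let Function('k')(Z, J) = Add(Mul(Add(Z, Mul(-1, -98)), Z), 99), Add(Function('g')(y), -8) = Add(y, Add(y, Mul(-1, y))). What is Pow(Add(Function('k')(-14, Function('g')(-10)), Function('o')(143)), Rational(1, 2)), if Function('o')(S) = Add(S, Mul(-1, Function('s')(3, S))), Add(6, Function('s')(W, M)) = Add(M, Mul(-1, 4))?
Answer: Mul(I, Pow(1067, Rational(1, 2))) ≈ Mul(32.665, I)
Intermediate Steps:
Function('s')(W, M) = Add(-10, M) (Function('s')(W, M) = Add(-6, Add(M, Mul(-1, 4))) = Add(-6, Add(M, -4)) = Add(-6, Add(-4, M)) = Add(-10, M))
Function('g')(y) = Add(8, y) (Function('g')(y) = Add(8, Add(y, Add(y, Mul(-1, y)))) = Add(8, Add(y, 0)) = Add(8, y))
Function('k')(Z, J) = Add(99, Mul(Z, Add(98, Z))) (Function('k')(Z, J) = Add(Mul(Add(Z, 98), Z), 99) = Add(Mul(Add(98, Z), Z), 99) = Add(Mul(Z, Add(98, Z)), 99) = Add(99, Mul(Z, Add(98, Z))))
Function('o')(S) = 10 (Function('o')(S) = Add(S, Mul(-1, Add(-10, S))) = Add(S, Add(10, Mul(-1, S))) = 10)
Pow(Add(Function('k')(-14, Function('g')(-10)), Function('o')(143)), Rational(1, 2)) = Pow(Add(Add(99, Pow(-14, 2), Mul(98, -14)), 10), Rational(1, 2)) = Pow(Add(Add(99, 196, -1372), 10), Rational(1, 2)) = Pow(Add(-1077, 10), Rational(1, 2)) = Pow(-1067, Rational(1, 2)) = Mul(I, Pow(1067, Rational(1, 2)))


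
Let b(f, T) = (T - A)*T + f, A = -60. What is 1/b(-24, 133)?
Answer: 1/25645 ≈ 3.8994e-5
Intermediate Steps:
b(f, T) = f + T*(60 + T) (b(f, T) = (T - 1*(-60))*T + f = (T + 60)*T + f = (60 + T)*T + f = T*(60 + T) + f = f + T*(60 + T))
1/b(-24, 133) = 1/(-24 + 133² + 60*133) = 1/(-24 + 17689 + 7980) = 1/25645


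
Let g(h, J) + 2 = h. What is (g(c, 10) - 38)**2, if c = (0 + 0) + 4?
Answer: 1296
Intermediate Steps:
c = 4 (c = 0 + 4 = 4)
g(h, J) = -2 + h
(g(c, 10) - 38)**2 = ((-2 + 4) - 38)**2 = (2 - 38)**2 = (-36)**2 = 1296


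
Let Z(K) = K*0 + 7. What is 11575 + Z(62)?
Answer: 11582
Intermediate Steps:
Z(K) = 7 (Z(K) = 0 + 7 = 7)
11575 + Z(62) = 11575 + 7 = 11582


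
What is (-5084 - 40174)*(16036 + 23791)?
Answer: -1802490366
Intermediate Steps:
(-5084 - 40174)*(16036 + 23791) = -45258*39827 = -1802490366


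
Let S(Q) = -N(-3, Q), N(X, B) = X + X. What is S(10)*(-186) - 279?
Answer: -1395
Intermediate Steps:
N(X, B) = 2*X
S(Q) = 6 (S(Q) = -2*(-3) = -1*(-6) = 6)
S(10)*(-186) - 279 = 6*(-186) - 279 = -1116 - 279 = -1395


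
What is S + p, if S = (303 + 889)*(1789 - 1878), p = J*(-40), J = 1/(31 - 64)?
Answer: -3500864/33 ≈ -1.0609e+5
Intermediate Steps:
J = -1/33 (J = 1/(-33) = -1/33 ≈ -0.030303)
p = 40/33 (p = -1/33*(-40) = 40/33 ≈ 1.2121)
S = -106088 (S = 1192*(-89) = -106088)
S + p = -106088 + 40/33 = -3500864/33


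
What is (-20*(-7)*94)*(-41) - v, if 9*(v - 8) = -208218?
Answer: -1549298/3 ≈ -5.1643e+5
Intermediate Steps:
v = -69382/3 (v = 8 + (⅑)*(-208218) = 8 - 69406/3 = -69382/3 ≈ -23127.)
(-20*(-7)*94)*(-41) - v = (-20*(-7)*94)*(-41) - 1*(-69382/3) = (140*94)*(-41) + 69382/3 = 13160*(-41) + 69382/3 = -539560 + 69382/3 = -1549298/3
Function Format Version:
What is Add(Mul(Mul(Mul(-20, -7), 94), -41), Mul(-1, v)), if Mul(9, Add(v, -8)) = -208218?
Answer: Rational(-1549298, 3) ≈ -5.1643e+5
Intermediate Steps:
v = Rational(-69382, 3) (v = Add(8, Mul(Rational(1, 9), -208218)) = Add(8, Rational(-69406, 3)) = Rational(-69382, 3) ≈ -23127.)
Add(Mul(Mul(Mul(-20, -7), 94), -41), Mul(-1, v)) = Add(Mul(Mul(Mul(-20, -7), 94), -41), Mul(-1, Rational(-69382, 3))) = Add(Mul(Mul(140, 94), -41), Rational(69382, 3)) = Add(Mul(13160, -41), Rational(69382, 3)) = Add(-539560, Rational(69382, 3)) = Rational(-1549298, 3)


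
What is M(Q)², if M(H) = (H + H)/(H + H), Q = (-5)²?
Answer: 1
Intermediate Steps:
Q = 25
M(H) = 1 (M(H) = (2*H)/((2*H)) = (2*H)*(1/(2*H)) = 1)
M(Q)² = 1² = 1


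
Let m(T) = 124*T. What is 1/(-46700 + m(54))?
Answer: -1/40004 ≈ -2.4998e-5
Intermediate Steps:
1/(-46700 + m(54)) = 1/(-46700 + 124*54) = 1/(-46700 + 6696) = 1/(-40004) = -1/40004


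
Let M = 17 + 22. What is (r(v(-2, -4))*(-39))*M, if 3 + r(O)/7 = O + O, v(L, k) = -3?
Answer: 95823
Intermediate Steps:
M = 39
r(O) = -21 + 14*O (r(O) = -21 + 7*(O + O) = -21 + 7*(2*O) = -21 + 14*O)
(r(v(-2, -4))*(-39))*M = ((-21 + 14*(-3))*(-39))*39 = ((-21 - 42)*(-39))*39 = -63*(-39)*39 = 2457*39 = 95823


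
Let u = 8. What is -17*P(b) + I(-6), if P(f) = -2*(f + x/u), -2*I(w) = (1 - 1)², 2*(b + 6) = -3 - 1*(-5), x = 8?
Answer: -136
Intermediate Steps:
b = -5 (b = -6 + (-3 - 1*(-5))/2 = -6 + (-3 + 5)/2 = -6 + (½)*2 = -6 + 1 = -5)
I(w) = 0 (I(w) = -(1 - 1)²/2 = -½*0² = -½*0 = 0)
P(f) = -2 - 2*f (P(f) = -2*(f + 8/8) = -2*(f + 8*(⅛)) = -2*(f + 1) = -2*(1 + f) = -2 - 2*f)
-17*P(b) + I(-6) = -17*(-2 - 2*(-5)) + 0 = -17*(-2 + 10) + 0 = -17*8 + 0 = -136 + 0 = -136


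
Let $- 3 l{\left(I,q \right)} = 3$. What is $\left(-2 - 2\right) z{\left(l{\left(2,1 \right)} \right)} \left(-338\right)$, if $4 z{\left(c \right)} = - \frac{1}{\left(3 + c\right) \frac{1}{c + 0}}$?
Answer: $169$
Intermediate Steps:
$l{\left(I,q \right)} = -1$ ($l{\left(I,q \right)} = \left(- \frac{1}{3}\right) 3 = -1$)
$z{\left(c \right)} = - \frac{c}{4 \left(3 + c\right)}$ ($z{\left(c \right)} = \frac{\left(-1\right) \frac{1}{\left(3 + c\right) \frac{1}{c + 0}}}{4} = \frac{\left(-1\right) \frac{1}{\left(3 + c\right) \frac{1}{c}}}{4} = \frac{\left(-1\right) \frac{1}{\frac{1}{c} \left(3 + c\right)}}{4} = \frac{\left(-1\right) \frac{c}{3 + c}}{4} = \frac{\left(-1\right) c \frac{1}{3 + c}}{4} = - \frac{c}{4 \left(3 + c\right)}$)
$\left(-2 - 2\right) z{\left(l{\left(2,1 \right)} \right)} \left(-338\right) = \left(-2 - 2\right) \left(\left(-1\right) \left(-1\right) \frac{1}{12 + 4 \left(-1\right)}\right) \left(-338\right) = - 4 \left(\left(-1\right) \left(-1\right) \frac{1}{12 - 4}\right) \left(-338\right) = - 4 \left(\left(-1\right) \left(-1\right) \frac{1}{8}\right) \left(-338\right) = \left(-4\right) \frac{1}{8} \left(-338\right) = \left(- \frac{1}{2}\right) \left(-338\right) = 169$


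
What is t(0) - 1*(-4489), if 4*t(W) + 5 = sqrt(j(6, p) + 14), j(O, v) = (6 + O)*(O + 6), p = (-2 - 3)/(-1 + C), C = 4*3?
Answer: 17951/4 + sqrt(158)/4 ≈ 4490.9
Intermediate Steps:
C = 12
p = -5/11 (p = (-2 - 3)/(-1 + 12) = -5/11 ≈ -0.45455)
j(O, v) = (6 + O)**2 (j(O, v) = (6 + O)*(6 + O) = (6 + O)**2)
t(W) = -5/4 + sqrt(158)/4 (t(W) = -5/4 + sqrt((6 + 6)**2 + 14)/4 = -5/4 + sqrt(12**2 + 14)/4 = -5/4 + sqrt(144 + 14)/4 = -5/4 + sqrt(158)/4)
t(0) - 1*(-4489) = (-5/4 + sqrt(158)/4) - 1*(-4489) = (-5/4 + sqrt(158)/4) + 4489 = 17951/4 + sqrt(158)/4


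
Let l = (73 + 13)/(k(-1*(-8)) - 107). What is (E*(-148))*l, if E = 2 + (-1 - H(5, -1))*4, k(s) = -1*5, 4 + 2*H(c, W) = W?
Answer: 6364/7 ≈ 909.14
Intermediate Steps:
H(c, W) = -2 + W/2
k(s) = -5
l = -43/56 (l = (73 + 13)/(-5 - 107) = 86/(-112) = 86*(-1/112) = -43/56 ≈ -0.76786)
E = 8 (E = 2 + (-1 - (-2 + (½)*(-1)))*4 = 2 + (-1 - (-2 - ½))*4 = 2 + (-1 - 1*(-5/2))*4 = 2 + (-1 + 5/2)*4 = 2 + (3/2)*4 = 2 + 6 = 8)
(E*(-148))*l = (8*(-148))*(-43/56) = -1184*(-43/56) = 6364/7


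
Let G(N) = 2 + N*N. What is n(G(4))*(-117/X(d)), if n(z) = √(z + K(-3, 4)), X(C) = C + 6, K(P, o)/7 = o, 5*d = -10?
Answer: -117*√46/4 ≈ -198.38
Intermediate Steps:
d = -2 (d = (⅕)*(-10) = -2)
K(P, o) = 7*o
X(C) = 6 + C
G(N) = 2 + N²
n(z) = √(28 + z) (n(z) = √(z + 7*4) = √(z + 28) = √(28 + z))
n(G(4))*(-117/X(d)) = √(28 + (2 + 4²))*(-117/(6 - 2)) = √(28 + (2 + 16))*(-117/4) = √(28 + 18)*(-117*¼) = √46*(-117/4) = -117*√46/4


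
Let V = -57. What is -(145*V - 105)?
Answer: 8370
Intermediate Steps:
-(145*V - 105) = -(145*(-57) - 105) = -(-8265 - 105) = -1*(-8370) = 8370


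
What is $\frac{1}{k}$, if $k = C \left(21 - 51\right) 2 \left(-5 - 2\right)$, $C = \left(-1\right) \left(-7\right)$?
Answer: $\frac{1}{2940} \approx 0.00034014$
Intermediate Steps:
$C = 7$
$k = 2940$ ($k = 7 \left(21 - 51\right) 2 \left(-5 - 2\right) = 7 \left(21 - 51\right) 2 \left(-7\right) = 7 \left(-30\right) \left(-14\right) = \left(-210\right) \left(-14\right) = 2940$)
$\frac{1}{k} = \frac{1}{2940}$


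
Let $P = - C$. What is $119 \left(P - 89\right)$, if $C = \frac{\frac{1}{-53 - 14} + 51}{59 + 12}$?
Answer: $- \frac{50787891}{4757} \approx -10676.0$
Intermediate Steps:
$C = \frac{3416}{4757}$ ($C = \frac{\frac{1}{-67} + 51}{71} = \left(- \frac{1}{67} + 51\right) \frac{1}{71} = \frac{3416}{67} \cdot \frac{1}{71} = \frac{3416}{4757} \approx 0.7181$)
$P = - \frac{3416}{4757}$ ($P = \left(-1\right) \frac{3416}{4757} = - \frac{3416}{4757} \approx -0.7181$)
$119 \left(P - 89\right) = 119 \left(- \frac{3416}{4757} - 89\right) = 119 \left(- \frac{426789}{4757}\right) = - \frac{50787891}{4757}$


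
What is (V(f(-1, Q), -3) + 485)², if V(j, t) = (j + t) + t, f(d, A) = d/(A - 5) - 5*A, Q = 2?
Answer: 1982464/9 ≈ 2.2027e+5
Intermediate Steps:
f(d, A) = -5*A + d/(-5 + A) (f(d, A) = d/(-5 + A) - 5*A = -5*A + d/(-5 + A))
V(j, t) = j + 2*t
(V(f(-1, Q), -3) + 485)² = (((-1 - 5*2² + 25*2)/(-5 + 2) + 2*(-3)) + 485)² = (((-1 - 5*4 + 50)/(-3) - 6) + 485)² = ((-(-1 - 20 + 50)/3 - 6) + 485)² = ((-⅓*29 - 6) + 485)² = ((-29/3 - 6) + 485)² = (-47/3 + 485)² = (1408/3)² = 1982464/9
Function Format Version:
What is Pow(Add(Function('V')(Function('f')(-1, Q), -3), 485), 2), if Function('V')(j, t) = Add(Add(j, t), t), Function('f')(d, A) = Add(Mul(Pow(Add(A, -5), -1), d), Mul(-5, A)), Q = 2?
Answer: Rational(1982464, 9) ≈ 2.2027e+5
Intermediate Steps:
Function('f')(d, A) = Add(Mul(-5, A), Mul(d, Pow(Add(-5, A), -1))) (Function('f')(d, A) = Add(Mul(Pow(Add(-5, A), -1), d), Mul(-5, A)) = Add(Mul(d, Pow(Add(-5, A), -1)), Mul(-5, A)) = Add(Mul(-5, A), Mul(d, Pow(Add(-5, A), -1))))
Function('V')(j, t) = Add(j, Mul(2, t))
Pow(Add(Function('V')(Function('f')(-1, Q), -3), 485), 2) = Pow(Add(Add(Mul(Pow(Add(-5, 2), -1), Add(-1, Mul(-5, Pow(2, 2)), Mul(25, 2))), Mul(2, -3)), 485), 2) = Pow(Add(Add(Mul(Pow(-3, -1), Add(-1, Mul(-5, 4), 50)), -6), 485), 2) = Pow(Add(Add(Mul(Rational(-1, 3), Add(-1, -20, 50)), -6), 485), 2) = Pow(Add(Add(Mul(Rational(-1, 3), 29), -6), 485), 2) = Pow(Add(Add(Rational(-29, 3), -6), 485), 2) = Pow(Add(Rational(-47, 3), 485), 2) = Pow(Rational(1408, 3), 2) = Rational(1982464, 9)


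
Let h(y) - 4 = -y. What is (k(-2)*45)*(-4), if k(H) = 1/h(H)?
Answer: -30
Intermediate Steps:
h(y) = 4 - y
k(H) = 1/(4 - H)
(k(-2)*45)*(-4) = (-1/(-4 - 2)*45)*(-4) = (-1/(-6)*45)*(-4) = (-1*(-⅙)*45)*(-4) = ((⅙)*45)*(-4) = (15/2)*(-4) = -30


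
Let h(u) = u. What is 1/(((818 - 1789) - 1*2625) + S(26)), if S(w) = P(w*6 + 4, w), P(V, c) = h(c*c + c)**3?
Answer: 1/345944812 ≈ 2.8906e-9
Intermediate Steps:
P(V, c) = (c + c**2)**3 (P(V, c) = (c*c + c)**3 = (c**2 + c)**3 = (c + c**2)**3)
S(w) = w**3*(1 + w)**3
1/(((818 - 1789) - 1*2625) + S(26)) = 1/(((818 - 1789) - 1*2625) + 26**3*(1 + 26)**3) = 1/((-971 - 2625) + 17576*27**3) = 1/(-3596 + 17576*19683) = 1/(-3596 + 345948408) = 1/345944812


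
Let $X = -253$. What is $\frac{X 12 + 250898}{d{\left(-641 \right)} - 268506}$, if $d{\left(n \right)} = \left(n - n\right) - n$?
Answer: $- \frac{247862}{267865} \approx -0.92532$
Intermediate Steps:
$d{\left(n \right)} = - n$ ($d{\left(n \right)} = 0 - n = - n$)
$\frac{X 12 + 250898}{d{\left(-641 \right)} - 268506} = \frac{\left(-253\right) 12 + 250898}{\left(-1\right) \left(-641\right) - 268506} = \frac{-3036 + 250898}{641 - 268506} = \frac{247862}{-267865} = 247862 \left(- \frac{1}{267865}\right) = - \frac{247862}{267865}$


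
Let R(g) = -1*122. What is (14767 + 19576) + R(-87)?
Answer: 34221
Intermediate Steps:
R(g) = -122
(14767 + 19576) + R(-87) = (14767 + 19576) - 122 = 34343 - 122 = 34221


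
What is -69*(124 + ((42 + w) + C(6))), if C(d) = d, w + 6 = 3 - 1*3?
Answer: -11454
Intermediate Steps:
w = -6 (w = -6 + (3 - 1*3) = -6 + (3 - 3) = -6 + 0 = -6)
-69*(124 + ((42 + w) + C(6))) = -69*(124 + ((42 - 6) + 6)) = -69*(124 + (36 + 6)) = -69*(124 + 42) = -69*166 = -11454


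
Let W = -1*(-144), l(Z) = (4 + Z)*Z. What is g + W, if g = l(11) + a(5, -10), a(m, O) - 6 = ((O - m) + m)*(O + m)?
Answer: 365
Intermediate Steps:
l(Z) = Z*(4 + Z)
W = 144
a(m, O) = 6 + O*(O + m) (a(m, O) = 6 + ((O - m) + m)*(O + m) = 6 + O*(O + m))
g = 221 (g = 11*(4 + 11) + (6 + (-10)² - 10*5) = 11*15 + (6 + 100 - 50) = 165 + 56 = 221)
g + W = 221 + 144 = 365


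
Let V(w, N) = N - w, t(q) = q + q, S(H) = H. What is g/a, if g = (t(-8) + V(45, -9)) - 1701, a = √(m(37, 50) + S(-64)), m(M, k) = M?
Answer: 1771*I*√3/9 ≈ 340.83*I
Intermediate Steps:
t(q) = 2*q
a = 3*I*√3 (a = √(37 - 64) = √(-27) = 3*I*√3 ≈ 5.1962*I)
g = -1771 (g = (2*(-8) + (-9 - 1*45)) - 1701 = (-16 + (-9 - 45)) - 1701 = (-16 - 54) - 1701 = -70 - 1701 = -1771)
g/a = -1771*(-I*√3/9) = -(-1771)*I*√3/9 = 1771*I*√3/9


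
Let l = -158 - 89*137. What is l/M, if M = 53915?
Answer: -12351/53915 ≈ -0.22908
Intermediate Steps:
l = -12351 (l = -158 - 12193 = -12351)
l/M = -12351/53915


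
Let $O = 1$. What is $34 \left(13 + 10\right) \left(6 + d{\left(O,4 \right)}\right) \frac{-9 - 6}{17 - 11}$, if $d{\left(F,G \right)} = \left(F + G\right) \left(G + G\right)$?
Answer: $-89930$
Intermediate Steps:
$d{\left(F,G \right)} = 2 G \left(F + G\right)$ ($d{\left(F,G \right)} = \left(F + G\right) 2 G = 2 G \left(F + G\right)$)
$34 \left(13 + 10\right) \left(6 + d{\left(O,4 \right)}\right) \frac{-9 - 6}{17 - 11} = 34 \left(13 + 10\right) \left(6 + 2 \cdot 4 \left(1 + 4\right)\right) \frac{-9 - 6}{17 - 11} = 34 \cdot 23 \left(6 + 2 \cdot 4 \cdot 5\right) \left(- \frac{15}{6}\right) = 34 \cdot 23 \left(6 + 40\right) \left(\left(-15\right) \frac{1}{6}\right) = 34 \cdot 23 \cdot 46 \left(- \frac{5}{2}\right) = 34 \cdot 1058 \left(- \frac{5}{2}\right) = 35972 \left(- \frac{5}{2}\right) = -89930$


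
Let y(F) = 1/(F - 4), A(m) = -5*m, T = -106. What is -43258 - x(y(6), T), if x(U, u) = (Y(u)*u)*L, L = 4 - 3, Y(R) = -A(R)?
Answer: -99438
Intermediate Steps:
Y(R) = 5*R (Y(R) = -(-5)*R = 5*R)
L = 1
y(F) = 1/(-4 + F)
x(U, u) = 5*u² (x(U, u) = ((5*u)*u)*1 = (5*u²)*1 = 5*u²)
-43258 - x(y(6), T) = -43258 - 5*(-106)² = -43258 - 5*11236 = -43258 - 1*56180 = -43258 - 56180 = -99438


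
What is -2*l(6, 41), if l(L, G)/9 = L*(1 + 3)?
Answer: -432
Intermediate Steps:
l(L, G) = 36*L (l(L, G) = 9*(L*(1 + 3)) = 9*(L*4) = 9*(4*L) = 36*L)
-2*l(6, 41) = -72*6 = -2*216 = -432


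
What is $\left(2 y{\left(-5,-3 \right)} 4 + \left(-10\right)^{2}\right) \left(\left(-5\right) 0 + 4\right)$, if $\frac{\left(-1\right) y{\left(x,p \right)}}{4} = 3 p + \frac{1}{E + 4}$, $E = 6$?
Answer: $\frac{7696}{5} \approx 1539.2$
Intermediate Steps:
$y{\left(x,p \right)} = - \frac{2}{5} - 12 p$ ($y{\left(x,p \right)} = - 4 \left(3 p + \frac{1}{6 + 4}\right) = - 4 \left(3 p + \frac{1}{10}\right) = - 4 \left(\frac{1}{10} + 3 p\right) = - \frac{2}{5} - 12 p$)
$\left(2 y{\left(-5,-3 \right)} 4 + \left(-10\right)^{2}\right) \left(\left(-5\right) 0 + 4\right) = \left(2 \left(- \frac{2}{5} - -36\right) 4 + \left(-10\right)^{2}\right) \left(\left(-5\right) 0 + 4\right) = \left(2 \left(- \frac{2}{5} + 36\right) 4 + 100\right) \left(0 + 4\right) = \left(2 \cdot \frac{178}{5} \cdot 4 + 100\right) 4 = \left(\frac{356}{5} \cdot 4 + 100\right) 4 = \left(\frac{1424}{5} + 100\right) 4 = \frac{1924}{5} \cdot 4 = \frac{7696}{5}$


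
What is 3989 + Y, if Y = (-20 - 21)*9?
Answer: 3620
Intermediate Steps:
Y = -369 (Y = -41*9 = -369)
3989 + Y = 3989 - 369 = 3620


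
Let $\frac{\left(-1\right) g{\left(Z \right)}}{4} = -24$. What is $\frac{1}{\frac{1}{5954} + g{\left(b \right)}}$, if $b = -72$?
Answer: $\frac{5954}{571585} \approx 0.010417$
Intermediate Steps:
$g{\left(Z \right)} = 96$ ($g{\left(Z \right)} = \left(-4\right) \left(-24\right) = 96$)
$\frac{1}{\frac{1}{5954} + g{\left(b \right)}} = \frac{1}{\frac{1}{5954} + 96} = \frac{1}{\frac{571585}{5954}} = \frac{5954}{571585}$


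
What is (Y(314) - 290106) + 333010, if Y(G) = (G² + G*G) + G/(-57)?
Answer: 13685158/57 ≈ 2.4009e+5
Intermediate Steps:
Y(G) = 2*G² - G/57 (Y(G) = (G² + G²) + G*(-1/57) = 2*G² - G/57)
(Y(314) - 290106) + 333010 = ((1/57)*314*(-1 + 114*314) - 290106) + 333010 = ((1/57)*314*(-1 + 35796) - 290106) + 333010 = ((1/57)*314*35795 - 290106) + 333010 = (11239630/57 - 290106) + 333010 = -5296412/57 + 333010 = 13685158/57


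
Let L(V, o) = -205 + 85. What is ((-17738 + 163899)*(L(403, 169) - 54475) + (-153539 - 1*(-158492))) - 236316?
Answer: -7979891158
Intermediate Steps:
L(V, o) = -120
((-17738 + 163899)*(L(403, 169) - 54475) + (-153539 - 1*(-158492))) - 236316 = ((-17738 + 163899)*(-120 - 54475) + (-153539 - 1*(-158492))) - 236316 = (146161*(-54595) + (-153539 + 158492)) - 236316 = (-7979659795 + 4953) - 236316 = -7979654842 - 236316 = -7979891158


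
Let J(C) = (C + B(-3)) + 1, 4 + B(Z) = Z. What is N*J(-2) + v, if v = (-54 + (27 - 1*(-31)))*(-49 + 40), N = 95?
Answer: -796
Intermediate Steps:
B(Z) = -4 + Z
v = -36 (v = (-54 + (27 + 31))*(-9) = (-54 + 58)*(-9) = 4*(-9) = -36)
J(C) = -6 + C (J(C) = (C + (-4 - 3)) + 1 = (C - 7) + 1 = (-7 + C) + 1 = -6 + C)
N*J(-2) + v = 95*(-6 - 2) - 36 = 95*(-8) - 36 = -760 - 36 = -796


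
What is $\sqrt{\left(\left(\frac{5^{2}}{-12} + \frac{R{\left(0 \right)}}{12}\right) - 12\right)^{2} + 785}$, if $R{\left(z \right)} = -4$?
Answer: $\frac{\sqrt{142969}}{12} \approx 31.509$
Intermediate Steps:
$\sqrt{\left(\left(\frac{5^{2}}{-12} + \frac{R{\left(0 \right)}}{12}\right) - 12\right)^{2} + 785} = \sqrt{\left(\left(\frac{5^{2}}{-12} - \frac{4}{12}\right) - 12\right)^{2} + 785} = \sqrt{\left(\left(25 \left(- \frac{1}{12}\right) - \frac{1}{3}\right) - 12\right)^{2} + 785} = \sqrt{\left(\left(- \frac{25}{12} - \frac{1}{3}\right) - 12\right)^{2} + 785} = \sqrt{\left(- \frac{29}{12} - 12\right)^{2} + 785} = \sqrt{\left(- \frac{173}{12}\right)^{2} + 785} = \sqrt{\frac{29929}{144} + 785} = \sqrt{\frac{142969}{144}} = \frac{\sqrt{142969}}{12}$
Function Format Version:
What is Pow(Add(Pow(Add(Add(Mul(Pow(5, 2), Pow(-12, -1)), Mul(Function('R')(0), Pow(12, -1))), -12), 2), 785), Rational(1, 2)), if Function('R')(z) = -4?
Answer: Mul(Rational(1, 12), Pow(142969, Rational(1, 2))) ≈ 31.509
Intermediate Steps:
Pow(Add(Pow(Add(Add(Mul(Pow(5, 2), Pow(-12, -1)), Mul(Function('R')(0), Pow(12, -1))), -12), 2), 785), Rational(1, 2)) = Pow(Add(Pow(Add(Add(Mul(Pow(5, 2), Pow(-12, -1)), Mul(-4, Pow(12, -1))), -12), 2), 785), Rational(1, 2)) = Pow(Add(Pow(Add(Add(Mul(25, Rational(-1, 12)), Mul(-4, Rational(1, 12))), -12), 2), 785), Rational(1, 2)) = Pow(Add(Pow(Add(Add(Rational(-25, 12), Rational(-1, 3)), -12), 2), 785), Rational(1, 2)) = Pow(Add(Pow(Add(Rational(-29, 12), -12), 2), 785), Rational(1, 2)) = Pow(Add(Pow(Rational(-173, 12), 2), 785), Rational(1, 2)) = Pow(Add(Rational(29929, 144), 785), Rational(1, 2)) = Pow(Rational(142969, 144), Rational(1, 2)) = Mul(Rational(1, 12), Pow(142969, Rational(1, 2)))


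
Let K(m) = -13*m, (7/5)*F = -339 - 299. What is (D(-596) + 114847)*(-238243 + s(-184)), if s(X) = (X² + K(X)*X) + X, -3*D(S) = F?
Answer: -1556933256923/21 ≈ -7.4140e+10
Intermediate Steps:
F = -3190/7 (F = 5*(-339 - 299)/7 = (5/7)*(-638) = -3190/7 ≈ -455.71)
D(S) = 3190/21 (D(S) = -⅓*(-3190/7) = 3190/21)
s(X) = X - 12*X² (s(X) = (X² + (-13*X)*X) + X = (X² - 13*X²) + X = -12*X² + X = X - 12*X²)
(D(-596) + 114847)*(-238243 + s(-184)) = (3190/21 + 114847)*(-238243 - 184*(1 - 12*(-184))) = 2414977*(-238243 - 184*(1 + 2208))/21 = 2414977*(-238243 - 184*2209)/21 = 2414977*(-238243 - 406456)/21 = (2414977/21)*(-644699) = -1556933256923/21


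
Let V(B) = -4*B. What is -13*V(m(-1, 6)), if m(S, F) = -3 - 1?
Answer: -208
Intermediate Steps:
m(S, F) = -4
-13*V(m(-1, 6)) = -(-52)*(-4) = -13*16 = -208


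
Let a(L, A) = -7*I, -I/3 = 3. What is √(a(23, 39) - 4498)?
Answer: I*√4435 ≈ 66.596*I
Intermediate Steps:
I = -9 (I = -3*3 = -9)
a(L, A) = 63 (a(L, A) = -7*(-9) = 63)
√(a(23, 39) - 4498) = √(63 - 4498) = √(-4435) = I*√4435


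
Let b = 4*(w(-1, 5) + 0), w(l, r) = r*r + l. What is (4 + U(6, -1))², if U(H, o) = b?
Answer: 10000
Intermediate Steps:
w(l, r) = l + r² (w(l, r) = r² + l = l + r²)
b = 96 (b = 4*((-1 + 5²) + 0) = 4*((-1 + 25) + 0) = 4*(24 + 0) = 4*24 = 96)
U(H, o) = 96
(4 + U(6, -1))² = (4 + 96)² = 100² = 10000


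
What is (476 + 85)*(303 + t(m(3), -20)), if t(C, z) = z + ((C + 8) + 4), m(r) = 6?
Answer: 168861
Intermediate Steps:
t(C, z) = 12 + C + z (t(C, z) = z + ((8 + C) + 4) = z + (12 + C) = 12 + C + z)
(476 + 85)*(303 + t(m(3), -20)) = (476 + 85)*(303 + (12 + 6 - 20)) = 561*(303 - 2) = 561*301 = 168861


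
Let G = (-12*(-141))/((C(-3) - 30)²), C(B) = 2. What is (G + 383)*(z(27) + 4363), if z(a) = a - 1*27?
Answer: 329367233/196 ≈ 1.6804e+6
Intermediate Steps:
G = 423/196 (G = (-12*(-141))/((2 - 30)²) = 1692/((-28)²) = 1692/784 = 1692*(1/784) = 423/196 ≈ 2.1582)
z(a) = -27 + a (z(a) = a - 27 = -27 + a)
(G + 383)*(z(27) + 4363) = (423/196 + 383)*((-27 + 27) + 4363) = 75491*(0 + 4363)/196 = (75491/196)*4363 = 329367233/196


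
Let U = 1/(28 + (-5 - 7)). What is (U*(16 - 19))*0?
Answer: 0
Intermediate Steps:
U = 1/16 (U = 1/(28 - 12) = 1/16 ≈ 0.062500)
(U*(16 - 19))*0 = ((16 - 19)/16)*0 = ((1/16)*(-3))*0 = -3/16*0 = 0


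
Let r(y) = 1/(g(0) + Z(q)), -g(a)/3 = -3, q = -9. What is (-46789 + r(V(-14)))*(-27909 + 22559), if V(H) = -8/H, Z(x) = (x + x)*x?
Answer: 42804911300/171 ≈ 2.5032e+8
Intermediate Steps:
g(a) = 9 (g(a) = -3*(-3) = 9)
Z(x) = 2*x² (Z(x) = (2*x)*x = 2*x²)
r(y) = 1/171 (r(y) = 1/(9 + 2*(-9)²) = 1/(9 + 2*81) = 1/(9 + 162) = 1/171)
(-46789 + r(V(-14)))*(-27909 + 22559) = (-46789 + 1/171)*(-27909 + 22559) = -8000918/171*(-5350) = 42804911300/171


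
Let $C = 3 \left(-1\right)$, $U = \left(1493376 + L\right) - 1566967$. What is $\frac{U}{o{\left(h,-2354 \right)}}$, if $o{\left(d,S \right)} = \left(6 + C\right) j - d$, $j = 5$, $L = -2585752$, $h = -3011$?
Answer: $- \frac{2659343}{3026} \approx -878.83$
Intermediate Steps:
$U = -2659343$ ($U = \left(1493376 - 2585752\right) - 1566967 = -1092376 - 1566967 = -2659343$)
$C = -3$
$o{\left(d,S \right)} = 15 - d$ ($o{\left(d,S \right)} = \left(6 - 3\right) 5 - d = 3 \cdot 5 - d = 15 - d$)
$\frac{U}{o{\left(h,-2354 \right)}} = - \frac{2659343}{15 - -3011} = - \frac{2659343}{15 + 3011} = - \frac{2659343}{3026}$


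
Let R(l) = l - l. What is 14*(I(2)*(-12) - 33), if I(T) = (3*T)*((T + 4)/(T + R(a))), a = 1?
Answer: -3486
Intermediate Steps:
R(l) = 0
I(T) = 12 + 3*T (I(T) = (3*T)*((T + 4)/(T + 0)) = (3*T)*((4 + T)/T) = 12 + 3*T)
14*(I(2)*(-12) - 33) = 14*((12 + 3*2)*(-12) - 33) = 14*((12 + 6)*(-12) - 33) = 14*(18*(-12) - 33) = 14*(-216 - 33) = 14*(-249) = -3486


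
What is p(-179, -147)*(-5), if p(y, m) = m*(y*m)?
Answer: 19340055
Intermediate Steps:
p(y, m) = y*m**2 (p(y, m) = m*(m*y) = y*m**2)
p(-179, -147)*(-5) = -179*(-147)**2*(-5) = -179*21609*(-5) = -3868011*(-5) = 19340055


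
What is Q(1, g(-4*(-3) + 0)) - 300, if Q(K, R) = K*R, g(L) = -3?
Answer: -303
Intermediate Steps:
Q(1, g(-4*(-3) + 0)) - 300 = 1*(-3) - 300 = -3 - 300 = -303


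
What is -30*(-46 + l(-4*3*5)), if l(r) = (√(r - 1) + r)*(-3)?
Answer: -4020 + 90*I*√61 ≈ -4020.0 + 702.92*I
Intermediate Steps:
l(r) = -3*r - 3*√(-1 + r) (l(r) = (√(-1 + r) + r)*(-3) = (r + √(-1 + r))*(-3) = -3*r - 3*√(-1 + r))
-30*(-46 + l(-4*3*5)) = -30*(-46 + (-3*(-4*3)*5 - 3*√(-1 - 4*3*5))) = -30*(-46 + (-(-36)*5 - 3*√(-1 - 12*5))) = -30*(-46 + (-3*(-60) - 3*√(-1 - 60))) = -30*(-46 + (180 - 3*I*√61)) = -30*(134 - 3*I*√61) = -4020 + 90*I*√61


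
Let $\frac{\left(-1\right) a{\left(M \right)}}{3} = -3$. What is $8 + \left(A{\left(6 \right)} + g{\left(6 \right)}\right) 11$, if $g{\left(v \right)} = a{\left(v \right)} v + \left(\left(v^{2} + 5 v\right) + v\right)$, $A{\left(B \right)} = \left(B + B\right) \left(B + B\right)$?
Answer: $2978$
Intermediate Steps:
$a{\left(M \right)} = 9$ ($a{\left(M \right)} = \left(-3\right) \left(-3\right) = 9$)
$A{\left(B \right)} = 4 B^{2}$ ($A{\left(B \right)} = 2 B 2 B = 4 B^{2}$)
$g{\left(v \right)} = v^{2} + 15 v$ ($g{\left(v \right)} = 9 v + \left(\left(v^{2} + 5 v\right) + v\right) = 9 v + \left(v^{2} + 6 v\right) = v^{2} + 15 v$)
$8 + \left(A{\left(6 \right)} + g{\left(6 \right)}\right) 11 = 8 + \left(4 \cdot 6^{2} + 6 \left(15 + 6\right)\right) 11 = 8 + \left(4 \cdot 36 + 6 \cdot 21\right) 11 = 8 + \left(144 + 126\right) 11 = 8 + 270 \cdot 11 = 8 + 2970 = 2978$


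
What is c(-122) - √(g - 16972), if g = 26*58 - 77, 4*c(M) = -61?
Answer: -61/4 - I*√15541 ≈ -15.25 - 124.66*I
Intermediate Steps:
c(M) = -61/4 (c(M) = (¼)*(-61) = -61/4)
g = 1431 (g = 1508 - 77 = 1431)
c(-122) - √(g - 16972) = -61/4 - √(1431 - 16972) = -61/4 - √(-15541) = -61/4 - I*√15541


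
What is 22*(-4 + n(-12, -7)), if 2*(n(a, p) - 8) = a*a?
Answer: 1672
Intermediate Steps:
n(a, p) = 8 + a²/2 (n(a, p) = 8 + (a*a)/2 = 8 + a²/2)
22*(-4 + n(-12, -7)) = 22*(-4 + (8 + (½)*(-12)²)) = 22*(-4 + (8 + (½)*144)) = 22*(-4 + (8 + 72)) = 22*(-4 + 80) = 22*76 = 1672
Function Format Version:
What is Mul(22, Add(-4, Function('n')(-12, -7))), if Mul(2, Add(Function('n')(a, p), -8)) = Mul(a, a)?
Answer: 1672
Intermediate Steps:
Function('n')(a, p) = Add(8, Mul(Rational(1, 2), Pow(a, 2))) (Function('n')(a, p) = Add(8, Mul(Rational(1, 2), Mul(a, a))) = Add(8, Mul(Rational(1, 2), Pow(a, 2))))
Mul(22, Add(-4, Function('n')(-12, -7))) = Mul(22, Add(-4, Add(8, Mul(Rational(1, 2), Pow(-12, 2))))) = Mul(22, Add(-4, Add(8, Mul(Rational(1, 2), 144)))) = Mul(22, Add(-4, Add(8, 72))) = Mul(22, Add(-4, 80)) = Mul(22, 76) = 1672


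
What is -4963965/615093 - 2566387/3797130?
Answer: -6809129033147/778529361030 ≈ -8.7461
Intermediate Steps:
-4963965/615093 - 2566387/3797130 = -4963965*1/615093 - 2566387*1/3797130 = -1654655/205031 - 2566387/3797130 = -6809129033147/778529361030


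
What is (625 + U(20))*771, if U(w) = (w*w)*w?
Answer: 6649875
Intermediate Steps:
U(w) = w**3 (U(w) = w**2*w = w**3)
(625 + U(20))*771 = (625 + 20**3)*771 = (625 + 8000)*771 = 8625*771 = 6649875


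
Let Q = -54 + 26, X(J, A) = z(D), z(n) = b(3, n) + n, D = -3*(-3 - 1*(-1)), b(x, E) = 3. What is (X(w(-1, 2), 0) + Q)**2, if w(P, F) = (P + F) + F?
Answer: 361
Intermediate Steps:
w(P, F) = P + 2*F (w(P, F) = (F + P) + F = P + 2*F)
D = 6 (D = -3*(-3 + 1) = -3*(-2) = 6)
z(n) = 3 + n
X(J, A) = 9 (X(J, A) = 3 + 6 = 9)
Q = -28
(X(w(-1, 2), 0) + Q)**2 = (9 - 28)**2 = (-19)**2 = 361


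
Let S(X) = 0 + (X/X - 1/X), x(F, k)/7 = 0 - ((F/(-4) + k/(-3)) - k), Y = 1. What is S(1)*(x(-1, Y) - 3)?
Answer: 0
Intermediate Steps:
x(F, k) = 7*F/4 + 28*k/3 (x(F, k) = 7*(0 - ((F/(-4) + k/(-3)) - k)) = 7*(0 - ((F*(-¼) + k*(-⅓)) - k)) = 7*(0 - ((-F/4 - k/3) - k)) = 7*(0 - ((-k/3 - F/4) - k)) = 7*(0 - (-4*k/3 - F/4)) = 7*(0 + (F/4 + 4*k/3)) = 7*(F/4 + 4*k/3) = 7*F/4 + 28*k/3)
S(X) = 1 - 1/X (S(X) = 0 + (1 - 1/X) = 1 - 1/X)
S(1)*(x(-1, Y) - 3) = ((-1 + 1)/1)*(((7/4)*(-1) + (28/3)*1) - 3) = (1*0)*((-7/4 + 28/3) - 3) = 0*(91/12 - 3) = 0*(55/12) = 0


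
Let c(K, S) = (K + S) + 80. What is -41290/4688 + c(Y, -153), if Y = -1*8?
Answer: -210509/2344 ≈ -89.808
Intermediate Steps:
Y = -8
c(K, S) = 80 + K + S
-41290/4688 + c(Y, -153) = -41290/4688 + (80 - 8 - 153) = -41290*1/4688 - 81 = -20645/2344 - 81 = -210509/2344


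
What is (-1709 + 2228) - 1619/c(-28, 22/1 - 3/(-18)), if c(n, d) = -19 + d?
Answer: 147/19 ≈ 7.7368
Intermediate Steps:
(-1709 + 2228) - 1619/c(-28, 22/1 - 3/(-18)) = (-1709 + 2228) - 1619/(-19 + (22/1 - 3/(-18))) = 519 - 1619/(-19 + (22*1 - 3*(-1/18))) = 519 - 1619/(-19 + (22 + ⅙)) = 519 - 1619/(-19 + 133/6) = 519 - 1619/19/6 = 519 - 1619*6/19 = 519 - 9714/19 = 147/19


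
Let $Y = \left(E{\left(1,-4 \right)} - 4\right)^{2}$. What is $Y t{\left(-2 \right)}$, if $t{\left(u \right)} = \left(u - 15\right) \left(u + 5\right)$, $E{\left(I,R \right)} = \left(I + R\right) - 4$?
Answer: $-6171$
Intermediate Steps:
$E{\left(I,R \right)} = -4 + I + R$
$t{\left(u \right)} = \left(-15 + u\right) \left(5 + u\right)$
$Y = 121$ ($Y = \left(\left(-4 + 1 - 4\right) - 4\right)^{2} = \left(-7 - 4\right)^{2} = \left(-11\right)^{2} = 121$)
$Y t{\left(-2 \right)} = 121 \left(-75 + \left(-2\right)^{2} - -20\right) = 121 \left(-75 + 4 + 20\right) = 121 \left(-51\right) = -6171$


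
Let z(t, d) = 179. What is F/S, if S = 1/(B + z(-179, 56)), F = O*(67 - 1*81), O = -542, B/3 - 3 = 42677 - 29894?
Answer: 292418756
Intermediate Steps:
B = 38358 (B = 9 + 3*(42677 - 29894) = 9 + 3*12783 = 9 + 38349 = 38358)
F = 7588 (F = -542*(67 - 1*81) = -542*(67 - 81) = -542*(-14) = 7588)
S = 1/38537 (S = 1/(38358 + 179) = 1/38537 ≈ 2.5949e-5)
F/S = 7588/(1/38537) = 7588*38537 = 292418756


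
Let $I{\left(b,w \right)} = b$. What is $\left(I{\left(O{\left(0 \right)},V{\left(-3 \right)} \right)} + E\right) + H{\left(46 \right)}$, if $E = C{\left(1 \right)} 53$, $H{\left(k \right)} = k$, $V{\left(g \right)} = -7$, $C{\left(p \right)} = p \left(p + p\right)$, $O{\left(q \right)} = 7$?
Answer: $159$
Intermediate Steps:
$C{\left(p \right)} = 2 p^{2}$ ($C{\left(p \right)} = p 2 p = 2 p^{2}$)
$E = 106$ ($E = 2 \cdot 1^{2} \cdot 53 = 2 \cdot 1 \cdot 53 = 2 \cdot 53 = 106$)
$\left(I{\left(O{\left(0 \right)},V{\left(-3 \right)} \right)} + E\right) + H{\left(46 \right)} = \left(7 + 106\right) + 46 = 113 + 46 = 159$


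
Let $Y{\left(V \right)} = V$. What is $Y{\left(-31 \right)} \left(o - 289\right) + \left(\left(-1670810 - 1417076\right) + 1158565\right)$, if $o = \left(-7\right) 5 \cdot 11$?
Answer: $-1908427$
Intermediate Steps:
$o = -385$ ($o = \left(-35\right) 11 = -385$)
$Y{\left(-31 \right)} \left(o - 289\right) + \left(\left(-1670810 - 1417076\right) + 1158565\right) = - 31 \left(-385 - 289\right) + \left(\left(-1670810 - 1417076\right) + 1158565\right) = \left(-31\right) \left(-674\right) + \left(-3087886 + 1158565\right) = 20894 - 1929321 = -1908427$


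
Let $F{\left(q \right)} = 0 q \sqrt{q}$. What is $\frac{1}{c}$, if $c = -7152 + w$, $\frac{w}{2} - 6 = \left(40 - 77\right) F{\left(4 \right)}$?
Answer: $- \frac{1}{7140} \approx -0.00014006$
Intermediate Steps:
$F{\left(q \right)} = 0$ ($F{\left(q \right)} = 0 \sqrt{q} = 0$)
$w = 12$ ($w = 12 + 2 \left(40 - 77\right) 0 = 12 + 2 \left(\left(-37\right) 0\right) = 12 + 2 \cdot 0 = 12 + 0 = 12$)
$c = -7140$ ($c = -7152 + 12 = -7140$)
$\frac{1}{c} = \frac{1}{-7140} = - \frac{1}{7140}$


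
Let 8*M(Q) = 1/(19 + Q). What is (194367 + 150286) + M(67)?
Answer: 237121265/688 ≈ 3.4465e+5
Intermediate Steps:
M(Q) = 1/(8*(19 + Q))
(194367 + 150286) + M(67) = (194367 + 150286) + 1/(8*(19 + 67)) = 344653 + (⅛)/86 = 344653 + (⅛)*(1/86) = 344653 + 1/688 = 237121265/688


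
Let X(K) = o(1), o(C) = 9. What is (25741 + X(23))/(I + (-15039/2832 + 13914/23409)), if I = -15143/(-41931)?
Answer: -294565778172000/49817120663 ≈ -5912.9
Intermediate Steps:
X(K) = 9
I = 15143/41931 (I = -15143*(-1/41931) = 15143/41931 ≈ 0.36114)
(25741 + X(23))/(I + (-15039/2832 + 13914/23409)) = (25741 + 9)/(15143/41931 + (-15039/2832 + 13914/23409)) = 25750/(15143/41931 + (-15039*1/2832 + 13914*(1/23409))) = 25750/(15143/41931 + (-5013/944 + 1546/2601)) = 25750/(15143/41931 - 11579389/2455344) = 25750/(-49817120663/11439447696) = 25750*(-11439447696/49817120663) = -294565778172000/49817120663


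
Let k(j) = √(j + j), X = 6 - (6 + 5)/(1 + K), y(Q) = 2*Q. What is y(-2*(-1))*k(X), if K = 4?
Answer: 4*√190/5 ≈ 11.027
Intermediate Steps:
X = 19/5 (X = 6 - (6 + 5)/(1 + 4) = 6 - 11/5 = 19/5 ≈ 3.8000)
k(j) = √2*√j (k(j) = √(2*j) = √2*√j)
y(-2*(-1))*k(X) = (2*(-2*(-1)))*(√2*√(19/5)) = (2*2)*(√2*(√95/5)) = 4*(√190/5) = 4*√190/5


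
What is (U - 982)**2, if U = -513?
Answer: 2235025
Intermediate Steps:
(U - 982)**2 = (-513 - 982)**2 = (-1495)**2 = 2235025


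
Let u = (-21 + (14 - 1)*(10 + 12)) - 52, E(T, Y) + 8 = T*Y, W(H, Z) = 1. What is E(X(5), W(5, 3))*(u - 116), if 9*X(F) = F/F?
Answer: -6887/9 ≈ -765.22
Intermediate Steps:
X(F) = ⅑ (X(F) = (F/F)/9 = (⅑)*1 = ⅑)
E(T, Y) = -8 + T*Y
u = 213 (u = (-21 + 13*22) - 52 = (-21 + 286) - 52 = 265 - 52 = 213)
E(X(5), W(5, 3))*(u - 116) = (-8 + (⅑)*1)*(213 - 116) = (-8 + ⅑)*97 = -71/9*97 = -6887/9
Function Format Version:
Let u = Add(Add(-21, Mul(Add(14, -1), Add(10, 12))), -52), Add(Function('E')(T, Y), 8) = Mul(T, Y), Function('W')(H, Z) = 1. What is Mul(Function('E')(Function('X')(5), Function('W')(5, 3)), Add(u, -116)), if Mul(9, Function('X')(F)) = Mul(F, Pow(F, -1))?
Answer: Rational(-6887, 9) ≈ -765.22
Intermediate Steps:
Function('X')(F) = Rational(1, 9) (Function('X')(F) = Mul(Rational(1, 9), Mul(F, Pow(F, -1))) = Mul(Rational(1, 9), 1) = Rational(1, 9))
Function('E')(T, Y) = Add(-8, Mul(T, Y))
u = 213 (u = Add(Add(-21, Mul(13, 22)), -52) = Add(Add(-21, 286), -52) = Add(265, -52) = 213)
Mul(Function('E')(Function('X')(5), Function('W')(5, 3)), Add(u, -116)) = Mul(Add(-8, Mul(Rational(1, 9), 1)), Add(213, -116)) = Mul(Add(-8, Rational(1, 9)), 97) = Mul(Rational(-71, 9), 97) = Rational(-6887, 9)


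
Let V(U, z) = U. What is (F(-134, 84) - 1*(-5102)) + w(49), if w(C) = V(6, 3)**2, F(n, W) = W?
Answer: 5222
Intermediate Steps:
w(C) = 36 (w(C) = 6**2 = 36)
(F(-134, 84) - 1*(-5102)) + w(49) = (84 - 1*(-5102)) + 36 = (84 + 5102) + 36 = 5186 + 36 = 5222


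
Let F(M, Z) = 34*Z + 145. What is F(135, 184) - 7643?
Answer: -1242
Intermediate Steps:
F(M, Z) = 145 + 34*Z
F(135, 184) - 7643 = (145 + 34*184) - 7643 = (145 + 6256) - 7643 = 6401 - 7643 = -1242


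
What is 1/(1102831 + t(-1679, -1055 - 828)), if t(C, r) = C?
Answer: 1/1101152 ≈ 9.0814e-7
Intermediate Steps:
1/(1102831 + t(-1679, -1055 - 828)) = 1/(1102831 - 1679) = 1/1101152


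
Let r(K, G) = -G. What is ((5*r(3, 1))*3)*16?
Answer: -240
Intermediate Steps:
((5*r(3, 1))*3)*16 = ((5*(-1*1))*3)*16 = ((5*(-1))*3)*16 = -5*3*16 = -15*16 = -240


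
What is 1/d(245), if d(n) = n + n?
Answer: 1/490 ≈ 0.0020408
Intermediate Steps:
d(n) = 2*n
1/d(245) = 1/(2*245) = 1/490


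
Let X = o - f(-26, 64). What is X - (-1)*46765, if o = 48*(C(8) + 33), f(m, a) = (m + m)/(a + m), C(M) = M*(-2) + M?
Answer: 911361/19 ≈ 47966.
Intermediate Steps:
C(M) = -M (C(M) = -2*M + M = -M)
f(m, a) = 2*m/(a + m) (f(m, a) = (2*m)/(a + m) = 2*m/(a + m))
o = 1200 (o = 48*(-1*8 + 33) = 48*(-8 + 33) = 48*25 = 1200)
X = 22826/19 (X = 1200 - 2*(-26)/(64 - 26) = 1200 - 2*(-26)/38 = 1200 - 1*(-26/19) = 1200 + 26/19 = 22826/19 ≈ 1201.4)
X - (-1)*46765 = 22826/19 - (-1)*46765 = 22826/19 - 1*(-46765) = 22826/19 + 46765 = 911361/19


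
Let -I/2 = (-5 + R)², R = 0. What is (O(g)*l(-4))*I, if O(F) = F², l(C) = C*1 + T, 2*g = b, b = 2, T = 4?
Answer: 0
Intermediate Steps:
g = 1 (g = (½)*2 = 1)
l(C) = 4 + C (l(C) = C*1 + 4 = C + 4 = 4 + C)
I = -50 (I = -2*(-5 + 0)² = -2*(-5)² = -2*25 = -50)
(O(g)*l(-4))*I = (1²*(4 - 4))*(-50) = (1*0)*(-50) = 0*(-50) = 0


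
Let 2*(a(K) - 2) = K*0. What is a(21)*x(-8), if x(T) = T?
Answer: -16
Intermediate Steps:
a(K) = 2 (a(K) = 2 + (K*0)/2 = 2 + (1/2)*0 = 2 + 0 = 2)
a(21)*x(-8) = 2*(-8) = -16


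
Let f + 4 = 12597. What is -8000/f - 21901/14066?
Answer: -388327293/177133138 ≈ -2.1923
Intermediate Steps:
f = 12593 (f = -4 + 12597 = 12593)
-8000/f - 21901/14066 = -8000/12593 - 21901/14066 = -388327293/177133138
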